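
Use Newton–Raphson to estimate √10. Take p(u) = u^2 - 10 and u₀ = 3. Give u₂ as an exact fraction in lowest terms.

721/228

p'(u) = 2u.
p(3) = -1, p'(3) = 6, so u₁ = 3 - (-1)/6 = 19/6.
p(19/6) = 1/36, p'(19/6) = 19/3, so u₂ = (19/6) - (1/36)/(19/3) = 721/228.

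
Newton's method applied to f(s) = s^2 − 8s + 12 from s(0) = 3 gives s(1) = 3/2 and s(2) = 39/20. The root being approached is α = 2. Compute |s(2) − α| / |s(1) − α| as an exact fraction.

1/10

s(1) − α = 3/2 − 2 = −1/2, so |s(1) − α| = 1/2.
s(2) − α = 39/20 − 2 = −1/20, so |s(2) − α| = 1/20.
Ratio = (1/20) / (1/2) = 1/10.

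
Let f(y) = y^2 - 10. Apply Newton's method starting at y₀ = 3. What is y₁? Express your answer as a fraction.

f'(y) = 2y.
f(3) = -1, f'(3) = 6, so y₁ = 3 - (-1)/6 = 19/6.

19/6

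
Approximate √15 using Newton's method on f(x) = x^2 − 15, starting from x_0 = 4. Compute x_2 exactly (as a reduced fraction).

f'(x) = 2x.
f(4) = 1, f'(4) = 8, so x_1 = 4 − 1/8 = 31/8.
f(31/8) = 1/64, f'(31/8) = 31/4, so x_2 = (31/8) − (1/64)/(31/4) = 1921/496.

1921/496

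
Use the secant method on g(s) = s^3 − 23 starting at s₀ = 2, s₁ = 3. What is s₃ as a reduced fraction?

25793/9079

g(2) = −15, g(3) = 4. s₂ = 3 − 4·(3 − 2)/(4 − (−15)) = 53/19.
g(3) = 4, g(53/19) = −8880/6859. s₃ = (53/19) − (−8880/6859)·((53/19) − 3)/((−8880/6859) − 4) = 25793/9079.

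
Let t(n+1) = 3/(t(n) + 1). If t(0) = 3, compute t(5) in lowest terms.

120/97

t(1) = 3/(3 + 1) = 3/4.
t(2) = 3/(3/4 + 1) = 12/7.
t(3) = 3/(12/7 + 1) = 21/19.
t(4) = 3/(21/19 + 1) = 57/40.
t(5) = 3/(57/40 + 1) = 120/97.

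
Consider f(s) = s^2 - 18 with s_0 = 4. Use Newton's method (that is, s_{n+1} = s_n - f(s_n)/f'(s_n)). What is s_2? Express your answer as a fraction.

f'(s) = 2s.
f(4) = -2, f'(4) = 8, so s_1 = 4 - (-2)/8 = 17/4.
f(17/4) = 1/16, f'(17/4) = 17/2, so s_2 = (17/4) - (1/16)/(17/2) = 577/136.

577/136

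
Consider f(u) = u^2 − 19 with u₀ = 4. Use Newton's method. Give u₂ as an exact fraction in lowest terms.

f'(u) = 2u.
f(4) = −3, f'(4) = 8, so u₁ = 4 − (−3)/8 = 35/8.
f(35/8) = 9/64, f'(35/8) = 35/4, so u₂ = (35/8) − (9/64)/(35/4) = 2441/560.

2441/560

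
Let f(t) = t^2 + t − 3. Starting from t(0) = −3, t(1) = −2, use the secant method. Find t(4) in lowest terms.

−426/185

f(−3) = 3, f(−2) = −1. t(2) = (−2) − (−1)·((−2) − (−3))/((−1) − 3) = −9/4.
f(−2) = −1, f(−9/4) = −3/16. t(3) = (−9/4) − (−3/16)·((−9/4) − (−2))/((−3/16) − (−1)) = −30/13.
f(−9/4) = −3/16, f(−30/13) = 3/169. t(4) = (−30/13) − (3/169)·((−30/13) − (−9/4))/((3/169) − (−3/16)) = −426/185.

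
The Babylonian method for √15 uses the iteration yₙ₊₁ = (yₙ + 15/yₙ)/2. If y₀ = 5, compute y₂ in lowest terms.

31/8

y₁ = (5 + 15/5)/2 = 4.
y₂ = (4 + 15/4)/2 = 31/8.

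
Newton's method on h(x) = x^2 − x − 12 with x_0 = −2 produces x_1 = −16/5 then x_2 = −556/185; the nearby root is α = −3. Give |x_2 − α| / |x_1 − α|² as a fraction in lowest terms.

5/37

x_1 − α = −16/5 − (−3) = −16/5 + 3 = −1/5, so |x_1 − α| = 1/5.
x_2 − α = −556/185 − (−3) = −556/185 + 3 = −1/185, so |x_2 − α| = 1/185.
|x_1 − α|² = 1/25.
Ratio = (1/185) / (1/25) = 5/37.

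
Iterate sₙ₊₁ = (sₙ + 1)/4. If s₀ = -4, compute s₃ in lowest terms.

17/64

s₁ = ((-4) + 1)/4 = -3/4.
s₂ = ((-3/4) + 1)/4 = 1/16.
s₃ = ((1/16) + 1)/4 = 17/64.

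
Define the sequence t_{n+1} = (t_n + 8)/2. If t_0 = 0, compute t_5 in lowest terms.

31/4

t_1 = (0 + 8)/2 = 4.
t_2 = (4 + 8)/2 = 6.
t_3 = (6 + 8)/2 = 7.
t_4 = (7 + 8)/2 = 15/2.
t_5 = ((15/2) + 8)/2 = 31/4.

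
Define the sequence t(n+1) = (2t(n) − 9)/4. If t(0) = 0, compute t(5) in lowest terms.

t(1) = (2·0 − 9)/4 = −9/4.
t(2) = (2·(−9/4) − 9)/4 = −27/8.
t(3) = (2·(−27/8) − 9)/4 = −63/16.
t(4) = (2·(−63/16) − 9)/4 = −135/32.
t(5) = (2·(−135/32) − 9)/4 = −279/64.

−279/64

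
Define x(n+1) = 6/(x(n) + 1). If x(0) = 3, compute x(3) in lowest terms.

30/17

x(1) = 6/(3 + 1) = 3/2.
x(2) = 6/(3/2 + 1) = 12/5.
x(3) = 6/(12/5 + 1) = 30/17.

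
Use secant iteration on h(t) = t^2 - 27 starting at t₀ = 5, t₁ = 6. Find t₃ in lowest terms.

213/41

h(5) = -2, h(6) = 9. t₂ = 6 - 9·(6 - 5)/(9 - (-2)) = 57/11.
h(6) = 9, h(57/11) = -18/121. t₃ = (57/11) - (-18/121)·((57/11) - 6)/((-18/121) - 9) = 213/41.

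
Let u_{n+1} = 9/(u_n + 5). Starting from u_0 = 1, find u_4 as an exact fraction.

747/532

u_1 = 9/(1 + 5) = 3/2.
u_2 = 9/(3/2 + 5) = 18/13.
u_3 = 9/(18/13 + 5) = 117/83.
u_4 = 9/(117/83 + 5) = 747/532.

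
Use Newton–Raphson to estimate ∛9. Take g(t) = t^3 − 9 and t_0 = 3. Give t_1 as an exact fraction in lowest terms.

7/3

g'(t) = 3t^2.
g(3) = 18, g'(3) = 27, so t_1 = 3 − 18/27 = 7/3.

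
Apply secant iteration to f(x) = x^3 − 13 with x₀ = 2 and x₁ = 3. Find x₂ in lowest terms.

f(2) = −5, f(3) = 14. x₂ = 3 − 14·(3 − 2)/(14 − (−5)) = 43/19.

43/19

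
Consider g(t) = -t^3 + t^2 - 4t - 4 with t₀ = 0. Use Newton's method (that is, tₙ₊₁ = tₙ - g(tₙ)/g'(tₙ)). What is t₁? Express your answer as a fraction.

-1

g'(t) = -3t^2 + 2t - 4.
g(0) = -4, g'(0) = -4, so t₁ = 0 - (-4)/(-4) = -1.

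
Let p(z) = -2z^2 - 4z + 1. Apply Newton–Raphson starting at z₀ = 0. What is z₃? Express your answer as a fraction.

881/3920

p'(z) = -4z - 4.
p(0) = 1, p'(0) = -4, so z₁ = 0 - 1/(-4) = 1/4.
p(1/4) = -1/8, p'(1/4) = -5, so z₂ = (1/4) - (-1/8)/(-5) = 9/40.
p(9/40) = -1/800, p'(9/40) = -49/10, so z₃ = (9/40) - (-1/800)/(-49/10) = 881/3920.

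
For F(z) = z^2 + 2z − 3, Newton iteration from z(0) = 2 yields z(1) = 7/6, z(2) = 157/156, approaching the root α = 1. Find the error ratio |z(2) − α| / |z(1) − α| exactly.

1/26

z(1) − α = 7/6 − 1 = 1/6, so |z(1) − α| = 1/6.
z(2) − α = 157/156 − 1 = 1/156, so |z(2) − α| = 1/156.
Ratio = (1/156) / (1/6) = 1/26.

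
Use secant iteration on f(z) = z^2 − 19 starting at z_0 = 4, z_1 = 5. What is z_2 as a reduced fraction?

f(4) = −3, f(5) = 6. z_2 = 5 − 6·(5 − 4)/(6 − (−3)) = 13/3.

13/3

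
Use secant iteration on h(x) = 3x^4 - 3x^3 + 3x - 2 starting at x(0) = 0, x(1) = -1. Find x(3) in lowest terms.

h(0) = -2, h(-1) = 1. x(2) = (-1) - 1·((-1) - 0)/(1 - (-2)) = -2/3.
h(-1) = 1, h(-2/3) = -68/27. x(3) = (-2/3) - (-68/27)·((-2/3) - (-1))/((-68/27) - 1) = -86/95.

-86/95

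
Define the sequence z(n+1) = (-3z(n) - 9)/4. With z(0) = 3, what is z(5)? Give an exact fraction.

z(1) = (-3·3 - 9)/4 = -9/2.
z(2) = (-3·(-9/2) - 9)/4 = 9/8.
z(3) = (-3·(9/8) - 9)/4 = -99/32.
z(4) = (-3·(-99/32) - 9)/4 = 9/128.
z(5) = (-3·(9/128) - 9)/4 = -1179/512.

-1179/512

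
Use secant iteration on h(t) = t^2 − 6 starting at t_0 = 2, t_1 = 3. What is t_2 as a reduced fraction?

12/5

h(2) = −2, h(3) = 3. t_2 = 3 − 3·(3 − 2)/(3 − (−2)) = 12/5.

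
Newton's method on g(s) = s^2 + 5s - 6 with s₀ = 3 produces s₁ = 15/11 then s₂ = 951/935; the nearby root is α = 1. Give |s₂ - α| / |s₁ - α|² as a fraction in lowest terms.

11/85

s₁ - α = 15/11 - 1 = 4/11, so |s₁ - α| = 4/11.
s₂ - α = 951/935 - 1 = 16/935, so |s₂ - α| = 16/935.
|s₁ - α|² = 16/121.
Ratio = (16/935) / (16/121) = 11/85.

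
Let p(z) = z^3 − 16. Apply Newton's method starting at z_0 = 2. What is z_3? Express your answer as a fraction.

p'(z) = 3z^2.
p(2) = −8, p'(2) = 12, so z_1 = 2 − (−8)/12 = 8/3.
p(8/3) = 80/27, p'(8/3) = 64/3, so z_2 = (8/3) − (80/27)/(64/3) = 91/36.
p(91/36) = 7075/46656, p'(91/36) = 8281/432, so z_3 = (91/36) − (7075/46656)/(8281/432) = 1126819/447174.

1126819/447174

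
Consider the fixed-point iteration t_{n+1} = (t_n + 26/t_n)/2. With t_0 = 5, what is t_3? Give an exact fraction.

t_1 = (5 + 26/5)/2 = 51/10.
t_2 = (51/10 + 26/(51/10))/2 = 5201/1020.
t_3 = (5201/1020 + 26/(5201/1020))/2 = 54100801/10610040.

54100801/10610040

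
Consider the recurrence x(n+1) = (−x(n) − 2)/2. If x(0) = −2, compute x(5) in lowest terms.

−5/8

x(1) = (−(−2) − 2)/2 = 0.
x(2) = (−0 − 2)/2 = −1.
x(3) = (−(−1) − 2)/2 = −1/2.
x(4) = (−(−1/2) − 2)/2 = −3/4.
x(5) = (−(−3/4) − 2)/2 = −5/8.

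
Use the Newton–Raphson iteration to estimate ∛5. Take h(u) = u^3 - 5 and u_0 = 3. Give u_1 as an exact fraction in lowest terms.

h'(u) = 3u^2.
h(3) = 22, h'(3) = 27, so u_1 = 3 - 22/27 = 59/27.

59/27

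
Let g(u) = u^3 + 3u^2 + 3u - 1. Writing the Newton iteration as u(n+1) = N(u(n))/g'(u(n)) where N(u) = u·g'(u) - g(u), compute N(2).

29

g'(u) = 3u^2 + 6u + 3.
N(u) = u·g'(u) - g(u) = u·(3u^2 + 6u + 3) - (u^3 + 3u^2 + 3u - 1) = 2u^3 + 3u^2 + 1.
N(2) = 29.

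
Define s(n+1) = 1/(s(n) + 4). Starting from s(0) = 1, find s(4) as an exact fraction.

89/377

s(1) = 1/(1 + 4) = 1/5.
s(2) = 1/(1/5 + 4) = 5/21.
s(3) = 1/(5/21 + 4) = 21/89.
s(4) = 1/(21/89 + 4) = 89/377.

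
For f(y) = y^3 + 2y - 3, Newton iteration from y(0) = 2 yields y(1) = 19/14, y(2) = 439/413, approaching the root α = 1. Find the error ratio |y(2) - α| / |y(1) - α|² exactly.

728/1475

y(1) - α = 19/14 - 1 = 5/14, so |y(1) - α| = 5/14.
y(2) - α = 439/413 - 1 = 26/413, so |y(2) - α| = 26/413.
|y(1) - α|² = 25/196.
Ratio = (26/413) / (25/196) = 728/1475.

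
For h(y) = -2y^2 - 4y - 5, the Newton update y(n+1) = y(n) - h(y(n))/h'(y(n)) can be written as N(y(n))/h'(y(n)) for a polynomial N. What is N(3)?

h'(y) = -4y - 4.
N(y) = y·h'(y) - h(y) = y·(-4y - 4) - (-2y^2 - 4y - 5) = -2y^2 + 5.
N(3) = -13.

-13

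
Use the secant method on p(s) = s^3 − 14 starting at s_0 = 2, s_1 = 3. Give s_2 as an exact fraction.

44/19

p(2) = −6, p(3) = 13. s_2 = 3 − 13·(3 − 2)/(13 − (−6)) = 44/19.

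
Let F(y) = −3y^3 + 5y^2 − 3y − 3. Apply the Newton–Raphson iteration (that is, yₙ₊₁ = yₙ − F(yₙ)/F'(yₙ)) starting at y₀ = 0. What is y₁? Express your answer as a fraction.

−1

F'(y) = −9y^2 + 10y − 3.
F(0) = −3, F'(0) = −3, so y₁ = 0 − (−3)/(−3) = −1.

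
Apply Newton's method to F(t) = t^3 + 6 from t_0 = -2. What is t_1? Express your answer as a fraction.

-11/6

F'(t) = 3t^2.
F(-2) = -2, F'(-2) = 12, so t_1 = (-2) - (-2)/12 = -11/6.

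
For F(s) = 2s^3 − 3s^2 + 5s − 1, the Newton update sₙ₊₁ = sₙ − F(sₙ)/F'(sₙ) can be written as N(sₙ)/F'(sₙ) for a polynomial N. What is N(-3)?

F'(s) = 6s^2 − 6s + 5.
N(s) = s·F'(s) − F(s) = s·(6s^2 − 6s + 5) − (2s^3 − 3s^2 + 5s − 1) = 4s^3 − 3s^2 + 1.
N(-3) = −134.

−134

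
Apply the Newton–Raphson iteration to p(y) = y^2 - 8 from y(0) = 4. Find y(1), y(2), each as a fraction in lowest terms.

p'(y) = 2y.
p(4) = 8, p'(4) = 8, so y(1) = 4 - 8/8 = 3.
p(3) = 1, p'(3) = 6, so y(2) = 3 - 1/6 = 17/6.

y(1) = 3, y(2) = 17/6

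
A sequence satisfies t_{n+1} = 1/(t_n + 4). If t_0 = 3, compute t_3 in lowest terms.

29/123

t_1 = 1/(3 + 4) = 1/7.
t_2 = 1/(1/7 + 4) = 7/29.
t_3 = 1/(7/29 + 4) = 29/123.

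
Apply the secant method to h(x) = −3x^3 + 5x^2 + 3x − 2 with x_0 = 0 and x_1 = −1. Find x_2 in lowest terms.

−2/5

h(0) = −2, h(−1) = 3. x_2 = (−1) − 3·((−1) − 0)/(3 − (−2)) = −2/5.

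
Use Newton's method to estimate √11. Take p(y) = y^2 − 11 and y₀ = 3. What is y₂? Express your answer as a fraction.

199/60

p'(y) = 2y.
p(3) = −2, p'(3) = 6, so y₁ = 3 − (−2)/6 = 10/3.
p(10/3) = 1/9, p'(10/3) = 20/3, so y₂ = (10/3) − (1/9)/(20/3) = 199/60.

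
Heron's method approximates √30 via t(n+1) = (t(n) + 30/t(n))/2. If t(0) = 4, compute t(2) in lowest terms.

t(1) = (4 + 30/4)/2 = 23/4.
t(2) = (23/4 + 30/(23/4))/2 = 1009/184.

1009/184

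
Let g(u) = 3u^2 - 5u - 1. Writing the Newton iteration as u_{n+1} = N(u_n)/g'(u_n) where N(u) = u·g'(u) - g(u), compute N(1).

4

g'(u) = 6u - 5.
N(u) = u·g'(u) - g(u) = u·(6u - 5) - (3u^2 - 5u - 1) = 3u^2 + 1.
N(1) = 4.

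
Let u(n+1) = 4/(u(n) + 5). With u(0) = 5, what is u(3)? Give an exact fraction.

108/155

u(1) = 4/(5 + 5) = 2/5.
u(2) = 4/(2/5 + 5) = 20/27.
u(3) = 4/(20/27 + 5) = 108/155.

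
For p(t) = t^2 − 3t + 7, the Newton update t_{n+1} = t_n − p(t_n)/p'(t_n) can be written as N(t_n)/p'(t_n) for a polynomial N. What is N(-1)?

p'(t) = 2t − 3.
N(t) = t·p'(t) − p(t) = t·(2t − 3) − (t^2 − 3t + 7) = t^2 − 7.
N(-1) = −6.

−6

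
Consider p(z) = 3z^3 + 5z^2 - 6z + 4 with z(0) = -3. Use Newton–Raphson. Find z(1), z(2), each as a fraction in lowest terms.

p'(z) = 9z^2 + 10z - 6.
p(-3) = -14, p'(-3) = 45, so z(1) = (-3) - (-14)/45 = -121/45.
p(-121/45) = -61936/30375, p'(-121/45) = 7241/225, so z(2) = (-121/45) - (-61936/30375)/(7241/225) = -2566547/977535.

z(1) = -121/45, z(2) = -2566547/977535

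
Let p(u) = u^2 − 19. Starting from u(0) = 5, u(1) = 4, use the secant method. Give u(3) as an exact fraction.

p(5) = 6, p(4) = −3. u(2) = 4 − (−3)·(4 − 5)/((−3) − 6) = 13/3.
p(4) = −3, p(13/3) = −2/9. u(3) = (13/3) − (−2/9)·((13/3) − 4)/((−2/9) − (−3)) = 109/25.

109/25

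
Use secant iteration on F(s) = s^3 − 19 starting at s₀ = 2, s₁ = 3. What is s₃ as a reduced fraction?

22441/8443

F(2) = −11, F(3) = 8. s₂ = 3 − 8·(3 − 2)/(8 − (−11)) = 49/19.
F(3) = 8, F(49/19) = −12672/6859. s₃ = (49/19) − (−12672/6859)·((49/19) − 3)/((−12672/6859) − 8) = 22441/8443.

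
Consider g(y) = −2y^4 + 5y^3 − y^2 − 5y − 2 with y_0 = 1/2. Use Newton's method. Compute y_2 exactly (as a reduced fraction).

g'(y) = −8y^3 + 15y^2 − 2y − 5.
g(1/2) = −17/4, g'(1/2) = −13/4, so y_1 = (1/2) − (−17/4)/(−13/4) = −21/26.
g(−21/26) = −119935/57122, g'(−21/26) = 93295/8788, so y_2 = (−21/26) − (−119935/57122)/(93295/8788) = −295891/485134.

−295891/485134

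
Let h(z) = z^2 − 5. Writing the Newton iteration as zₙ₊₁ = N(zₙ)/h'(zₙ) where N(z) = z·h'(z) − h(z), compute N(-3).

14

h'(z) = 2z.
N(z) = z·h'(z) − h(z) = z·(2z) − (z^2 − 5) = z^2 + 5.
N(-3) = 14.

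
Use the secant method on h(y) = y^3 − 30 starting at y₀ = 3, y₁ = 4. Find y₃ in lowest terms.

80271/25886

h(3) = −3, h(4) = 34. y₂ = 4 − 34·(4 − 3)/(34 − (−3)) = 114/37.
h(4) = 34, h(114/37) = −38046/50653. y₃ = (114/37) − (−38046/50653)·((114/37) − 4)/((−38046/50653) − 34) = 80271/25886.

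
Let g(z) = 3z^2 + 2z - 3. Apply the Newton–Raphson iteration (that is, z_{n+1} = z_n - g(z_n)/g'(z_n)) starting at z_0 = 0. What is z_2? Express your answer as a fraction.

39/44

g'(z) = 6z + 2.
g(0) = -3, g'(0) = 2, so z_1 = 0 - (-3)/2 = 3/2.
g(3/2) = 27/4, g'(3/2) = 11, so z_2 = (3/2) - (27/4)/11 = 39/44.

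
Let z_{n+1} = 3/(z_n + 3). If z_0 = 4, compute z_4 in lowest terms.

31/39

z_1 = 3/(4 + 3) = 3/7.
z_2 = 3/(3/7 + 3) = 7/8.
z_3 = 3/(7/8 + 3) = 24/31.
z_4 = 3/(24/31 + 3) = 31/39.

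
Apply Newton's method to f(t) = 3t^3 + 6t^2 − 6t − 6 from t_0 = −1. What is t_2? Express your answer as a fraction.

f'(t) = 9t^2 + 12t − 6.
f(−1) = 3, f'(−1) = −9, so t_1 = (−1) − 3/(−9) = −2/3.
f(−2/3) = −2/9, f'(−2/3) = −10, so t_2 = (−2/3) − (−2/9)/(−10) = −31/45.

−31/45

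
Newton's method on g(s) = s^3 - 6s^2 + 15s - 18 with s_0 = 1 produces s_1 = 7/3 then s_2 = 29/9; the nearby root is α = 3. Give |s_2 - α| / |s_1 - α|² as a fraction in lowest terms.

1/2

s_1 - α = 7/3 - 3 = -2/3, so |s_1 - α| = 2/3.
s_2 - α = 29/9 - 3 = 2/9, so |s_2 - α| = 2/9.
|s_1 - α|² = 4/9.
Ratio = (2/9) / (4/9) = 1/2.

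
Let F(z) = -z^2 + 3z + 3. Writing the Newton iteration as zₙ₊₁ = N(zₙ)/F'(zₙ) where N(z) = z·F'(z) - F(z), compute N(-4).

F'(z) = -2z + 3.
N(z) = z·F'(z) - F(z) = z·(-2z + 3) - (-z^2 + 3z + 3) = -z^2 - 3.
N(-4) = -19.

-19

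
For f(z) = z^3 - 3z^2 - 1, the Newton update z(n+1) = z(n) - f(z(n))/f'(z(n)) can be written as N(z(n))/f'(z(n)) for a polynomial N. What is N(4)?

81

f'(z) = 3z^2 - 6z.
N(z) = z·f'(z) - f(z) = z·(3z^2 - 6z) - (z^3 - 3z^2 - 1) = 2z^3 - 3z^2 + 1.
N(4) = 81.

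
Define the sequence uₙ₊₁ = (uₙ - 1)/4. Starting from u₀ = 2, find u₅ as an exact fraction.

u₁ = (2 - 1)/4 = 1/4.
u₂ = ((1/4) - 1)/4 = -3/16.
u₃ = ((-3/16) - 1)/4 = -19/64.
u₄ = ((-19/64) - 1)/4 = -83/256.
u₅ = ((-83/256) - 1)/4 = -339/1024.

-339/1024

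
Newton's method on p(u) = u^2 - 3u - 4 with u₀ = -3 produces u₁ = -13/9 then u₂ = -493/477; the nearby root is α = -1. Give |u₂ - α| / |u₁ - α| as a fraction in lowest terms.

u₁ - α = -13/9 - (-1) = -13/9 + 1 = -4/9, so |u₁ - α| = 4/9.
u₂ - α = -493/477 - (-1) = -493/477 + 1 = -16/477, so |u₂ - α| = 16/477.
Ratio = (16/477) / (4/9) = 4/53.

4/53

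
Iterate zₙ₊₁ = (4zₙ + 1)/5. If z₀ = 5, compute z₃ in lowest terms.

z₁ = (4·5 + 1)/5 = 21/5.
z₂ = (4·(21/5) + 1)/5 = 89/25.
z₃ = (4·(89/25) + 1)/5 = 381/125.

381/125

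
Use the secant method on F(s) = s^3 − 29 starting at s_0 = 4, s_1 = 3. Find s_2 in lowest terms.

113/37

F(4) = 35, F(3) = −2. s_2 = 3 − (−2)·(3 − 4)/((−2) − 35) = 113/37.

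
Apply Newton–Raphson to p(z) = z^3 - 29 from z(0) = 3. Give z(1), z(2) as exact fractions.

p'(z) = 3z^2.
p(3) = -2, p'(3) = 27, so z(1) = 3 - (-2)/27 = 83/27.
p(83/27) = 980/19683, p'(83/27) = 6889/243, so z(2) = (83/27) - (980/19683)/(6889/243) = 1714381/558009.

z(1) = 83/27, z(2) = 1714381/558009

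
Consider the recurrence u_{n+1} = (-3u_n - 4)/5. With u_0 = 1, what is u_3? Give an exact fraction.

-103/125

u_1 = (-3·1 - 4)/5 = -7/5.
u_2 = (-3·(-7/5) - 4)/5 = 1/25.
u_3 = (-3·(1/25) - 4)/5 = -103/125.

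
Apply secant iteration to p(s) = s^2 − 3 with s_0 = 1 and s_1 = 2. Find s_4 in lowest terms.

97/56

p(1) = −2, p(2) = 1. s_2 = 2 − 1·(2 − 1)/(1 − (−2)) = 5/3.
p(2) = 1, p(5/3) = −2/9. s_3 = (5/3) − (−2/9)·((5/3) − 2)/((−2/9) − 1) = 19/11.
p(5/3) = −2/9, p(19/11) = −2/121. s_4 = (19/11) − (−2/121)·((19/11) − (5/3))/((−2/121) − (−2/9)) = 97/56.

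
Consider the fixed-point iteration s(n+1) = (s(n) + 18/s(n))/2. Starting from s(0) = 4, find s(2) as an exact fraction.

577/136

s(1) = (4 + 18/4)/2 = 17/4.
s(2) = (17/4 + 18/(17/4))/2 = 577/136.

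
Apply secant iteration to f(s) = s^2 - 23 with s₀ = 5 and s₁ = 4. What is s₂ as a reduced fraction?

43/9

f(5) = 2, f(4) = -7. s₂ = 4 - (-7)·(4 - 5)/((-7) - 2) = 43/9.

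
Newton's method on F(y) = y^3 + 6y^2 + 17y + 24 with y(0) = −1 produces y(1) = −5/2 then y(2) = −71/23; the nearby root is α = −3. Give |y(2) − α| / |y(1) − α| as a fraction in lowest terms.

y(1) − α = −5/2 − (−3) = −5/2 + 3 = 1/2, so |y(1) − α| = 1/2.
y(2) − α = −71/23 − (−3) = −71/23 + 3 = −2/23, so |y(2) − α| = 2/23.
Ratio = (2/23) / (1/2) = 4/23.

4/23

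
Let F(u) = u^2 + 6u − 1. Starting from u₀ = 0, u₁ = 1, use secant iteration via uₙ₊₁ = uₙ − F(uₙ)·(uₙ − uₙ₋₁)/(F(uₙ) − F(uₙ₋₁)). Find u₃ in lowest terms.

4/25

F(0) = −1, F(1) = 6. u₂ = 1 − 6·(1 − 0)/(6 − (−1)) = 1/7.
F(1) = 6, F(1/7) = −6/49. u₃ = (1/7) − (−6/49)·((1/7) − 1)/((−6/49) − 6) = 4/25.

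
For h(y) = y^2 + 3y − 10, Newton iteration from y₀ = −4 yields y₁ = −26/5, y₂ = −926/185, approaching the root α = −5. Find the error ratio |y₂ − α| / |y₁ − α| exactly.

y₁ − α = −26/5 − (−5) = −26/5 + 5 = −1/5, so |y₁ − α| = 1/5.
y₂ − α = −926/185 − (−5) = −926/185 + 5 = −1/185, so |y₂ − α| = 1/185.
Ratio = (1/185) / (1/5) = 1/37.

1/37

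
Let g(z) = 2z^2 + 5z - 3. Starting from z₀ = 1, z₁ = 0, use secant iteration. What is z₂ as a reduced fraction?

g(1) = 4, g(0) = -3. z₂ = 0 - (-3)·(0 - 1)/((-3) - 4) = 3/7.

3/7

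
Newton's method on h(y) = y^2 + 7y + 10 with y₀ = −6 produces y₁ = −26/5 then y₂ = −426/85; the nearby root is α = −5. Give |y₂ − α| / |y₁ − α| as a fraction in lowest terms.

y₁ − α = −26/5 − (−5) = −26/5 + 5 = −1/5, so |y₁ − α| = 1/5.
y₂ − α = −426/85 − (−5) = −426/85 + 5 = −1/85, so |y₂ − α| = 1/85.
Ratio = (1/85) / (1/5) = 1/17.

1/17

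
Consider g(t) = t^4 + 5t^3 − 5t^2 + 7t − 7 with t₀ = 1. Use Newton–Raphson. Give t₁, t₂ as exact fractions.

g'(t) = 4t^3 + 15t^2 − 10t + 7.
g(1) = 1, g'(1) = 16, so t₁ = 1 − 1/16 = 15/16.
g(15/16) = 3953/65536, g'(15/16) = 14443/1024, so t₂ = (15/16) − (3953/65536)/(14443/1024) = 862627/924352.

t₁ = 15/16, t₂ = 862627/924352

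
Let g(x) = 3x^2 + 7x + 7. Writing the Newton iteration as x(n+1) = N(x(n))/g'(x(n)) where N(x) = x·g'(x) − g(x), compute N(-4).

41

g'(x) = 6x + 7.
N(x) = x·g'(x) − g(x) = x·(6x + 7) − (3x^2 + 7x + 7) = 3x^2 − 7.
N(-4) = 41.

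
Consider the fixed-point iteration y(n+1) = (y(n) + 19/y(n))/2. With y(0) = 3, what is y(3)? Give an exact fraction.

y(1) = (3 + 19/3)/2 = 14/3.
y(2) = (14/3 + 19/(14/3))/2 = 367/84.
y(3) = (367/84 + 19/(367/84))/2 = 268753/61656.

268753/61656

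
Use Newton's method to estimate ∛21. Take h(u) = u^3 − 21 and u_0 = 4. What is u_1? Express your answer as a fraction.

h'(u) = 3u^2.
h(4) = 43, h'(4) = 48, so u_1 = 4 − 43/48 = 149/48.

149/48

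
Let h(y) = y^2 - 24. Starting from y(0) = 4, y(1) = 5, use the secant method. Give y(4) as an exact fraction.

h(4) = -8, h(5) = 1. y(2) = 5 - 1·(5 - 4)/(1 - (-8)) = 44/9.
h(5) = 1, h(44/9) = -8/81. y(3) = (44/9) - (-8/81)·((44/9) - 5)/((-8/81) - 1) = 436/89.
h(44/9) = -8/81, h(436/89) = -8/7921. y(4) = (436/89) - (-8/7921)·((436/89) - (44/9))/((-8/7921) - (-8/81)) = 4801/980.

4801/980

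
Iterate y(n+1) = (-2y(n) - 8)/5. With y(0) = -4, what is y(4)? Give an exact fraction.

-152/125

y(1) = (-2·(-4) - 8)/5 = 0.
y(2) = (-2·0 - 8)/5 = -8/5.
y(3) = (-2·(-8/5) - 8)/5 = -24/25.
y(4) = (-2·(-24/25) - 8)/5 = -152/125.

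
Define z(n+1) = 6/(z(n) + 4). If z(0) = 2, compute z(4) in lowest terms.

z(1) = 6/(2 + 4) = 1.
z(2) = 6/(1 + 4) = 6/5.
z(3) = 6/(6/5 + 4) = 15/13.
z(4) = 6/(15/13 + 4) = 78/67.

78/67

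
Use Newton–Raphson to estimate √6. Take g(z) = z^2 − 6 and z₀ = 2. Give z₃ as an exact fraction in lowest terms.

g'(z) = 2z.
g(2) = −2, g'(2) = 4, so z₁ = 2 − (−2)/4 = 5/2.
g(5/2) = 1/4, g'(5/2) = 5, so z₂ = (5/2) − (1/4)/5 = 49/20.
g(49/20) = 1/400, g'(49/20) = 49/10, so z₃ = (49/20) − (1/400)/(49/10) = 4801/1960.

4801/1960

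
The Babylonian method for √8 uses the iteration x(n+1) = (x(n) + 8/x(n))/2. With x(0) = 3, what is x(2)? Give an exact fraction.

577/204

x(1) = (3 + 8/3)/2 = 17/6.
x(2) = (17/6 + 8/(17/6))/2 = 577/204.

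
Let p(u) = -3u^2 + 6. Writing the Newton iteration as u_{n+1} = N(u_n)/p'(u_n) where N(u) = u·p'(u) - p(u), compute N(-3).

-33

p'(u) = -6u.
N(u) = u·p'(u) - p(u) = u·(-6u) - (-3u^2 + 6) = -3u^2 - 6.
N(-3) = -33.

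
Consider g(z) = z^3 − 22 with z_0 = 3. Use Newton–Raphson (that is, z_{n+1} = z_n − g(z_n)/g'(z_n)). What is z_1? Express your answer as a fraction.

76/27

g'(z) = 3z^2.
g(3) = 5, g'(3) = 27, so z_1 = 3 − 5/27 = 76/27.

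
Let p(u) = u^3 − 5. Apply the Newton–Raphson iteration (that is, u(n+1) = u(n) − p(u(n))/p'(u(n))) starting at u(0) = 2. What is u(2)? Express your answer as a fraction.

503/294

p'(u) = 3u^2.
p(2) = 3, p'(2) = 12, so u(1) = 2 − 3/12 = 7/4.
p(7/4) = 23/64, p'(7/4) = 147/16, so u(2) = (7/4) − (23/64)/(147/16) = 503/294.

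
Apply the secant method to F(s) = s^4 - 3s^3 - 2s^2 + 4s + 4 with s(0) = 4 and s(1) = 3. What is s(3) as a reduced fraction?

F(4) = 52, F(3) = -2. s(2) = 3 - (-2)·(3 - 4)/((-2) - 52) = 82/27.
F(3) = -2, F(82/27) = -670436/531441. s(3) = (82/27) - (-670436/531441)·((82/27) - 3)/((-670436/531441) - (-2)) = 608352/196223.

608352/196223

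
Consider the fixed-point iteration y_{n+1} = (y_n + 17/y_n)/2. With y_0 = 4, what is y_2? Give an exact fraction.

2177/528

y_1 = (4 + 17/4)/2 = 33/8.
y_2 = (33/8 + 17/(33/8))/2 = 2177/528.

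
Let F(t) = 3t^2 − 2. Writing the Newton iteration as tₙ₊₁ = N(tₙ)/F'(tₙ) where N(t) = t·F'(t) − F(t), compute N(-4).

F'(t) = 6t.
N(t) = t·F'(t) − F(t) = t·(6t) − (3t^2 − 2) = 3t^2 + 2.
N(-4) = 50.

50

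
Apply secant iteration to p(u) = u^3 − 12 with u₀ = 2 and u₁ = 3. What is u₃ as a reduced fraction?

p(2) = −4, p(3) = 15. u₂ = 3 − 15·(3 − 2)/(15 − (−4)) = 42/19.
p(3) = 15, p(42/19) = −8220/6859. u₃ = (42/19) − (−8220/6859)·((42/19) − 3)/((−8220/6859) − 15) = 5602/2469.

5602/2469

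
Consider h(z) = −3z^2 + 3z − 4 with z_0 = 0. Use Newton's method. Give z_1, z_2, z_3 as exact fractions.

h'(z) = −6z + 3.
h(0) = −4, h'(0) = 3, so z_1 = 0 − (−4)/3 = 4/3.
h(4/3) = −16/3, h'(4/3) = −5, so z_2 = (4/3) − (−16/3)/(−5) = 4/15.
h(4/15) = −256/75, h'(4/15) = 7/5, so z_3 = (4/15) − (−256/75)/(7/5) = 284/105.

z_1 = 4/3, z_2 = 4/15, z_3 = 284/105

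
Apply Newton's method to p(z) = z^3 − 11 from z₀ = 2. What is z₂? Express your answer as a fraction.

p'(z) = 3z^2.
p(2) = −3, p'(2) = 12, so z₁ = 2 − (−3)/12 = 9/4.
p(9/4) = 25/64, p'(9/4) = 243/16, so z₂ = (9/4) − (25/64)/(243/16) = 1081/486.

1081/486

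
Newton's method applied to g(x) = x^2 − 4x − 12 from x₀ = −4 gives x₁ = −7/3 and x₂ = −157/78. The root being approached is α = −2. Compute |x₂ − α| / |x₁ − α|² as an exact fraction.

x₁ − α = −7/3 − (−2) = −7/3 + 2 = −1/3, so |x₁ − α| = 1/3.
x₂ − α = −157/78 − (−2) = −157/78 + 2 = −1/78, so |x₂ − α| = 1/78.
|x₁ − α|² = 1/9.
Ratio = (1/78) / (1/9) = 3/26.

3/26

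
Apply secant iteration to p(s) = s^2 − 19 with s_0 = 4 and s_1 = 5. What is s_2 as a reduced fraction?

p(4) = −3, p(5) = 6. s_2 = 5 − 6·(5 − 4)/(6 − (−3)) = 13/3.

13/3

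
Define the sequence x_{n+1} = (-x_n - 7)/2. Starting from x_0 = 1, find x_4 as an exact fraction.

x_1 = (-1 - 7)/2 = -4.
x_2 = (-(-4) - 7)/2 = -3/2.
x_3 = (-(-3/2) - 7)/2 = -11/4.
x_4 = (-(-11/4) - 7)/2 = -17/8.

-17/8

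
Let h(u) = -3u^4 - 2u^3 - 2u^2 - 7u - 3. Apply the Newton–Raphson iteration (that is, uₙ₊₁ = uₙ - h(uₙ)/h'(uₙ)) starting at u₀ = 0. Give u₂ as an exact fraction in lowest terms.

-6348/13069

h'(u) = -12u^3 - 6u^2 - 4u - 7.
h(0) = -3, h'(0) = -7, so u₁ = 0 - (-3)/(-7) = -3/7.
h(-3/7) = -747/2401, h'(-3/7) = -1867/343, so u₂ = (-3/7) - (-747/2401)/(-1867/343) = -6348/13069.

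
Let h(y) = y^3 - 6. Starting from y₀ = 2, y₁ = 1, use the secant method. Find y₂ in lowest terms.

h(2) = 2, h(1) = -5. y₂ = 1 - (-5)·(1 - 2)/((-5) - 2) = 12/7.

12/7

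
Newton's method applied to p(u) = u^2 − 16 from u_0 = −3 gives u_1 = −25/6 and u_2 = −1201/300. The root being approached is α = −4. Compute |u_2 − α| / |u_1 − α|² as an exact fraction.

u_1 − α = −25/6 − (−4) = −25/6 + 4 = −1/6, so |u_1 − α| = 1/6.
u_2 − α = −1201/300 − (−4) = −1201/300 + 4 = −1/300, so |u_2 − α| = 1/300.
|u_1 − α|² = 1/36.
Ratio = (1/300) / (1/36) = 3/25.

3/25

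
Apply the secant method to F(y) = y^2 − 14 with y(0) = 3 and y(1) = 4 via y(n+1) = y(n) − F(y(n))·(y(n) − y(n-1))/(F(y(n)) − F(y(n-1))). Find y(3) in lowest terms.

101/27

F(3) = −5, F(4) = 2. y(2) = 4 − 2·(4 − 3)/(2 − (−5)) = 26/7.
F(4) = 2, F(26/7) = −10/49. y(3) = (26/7) − (−10/49)·((26/7) − 4)/((−10/49) − 2) = 101/27.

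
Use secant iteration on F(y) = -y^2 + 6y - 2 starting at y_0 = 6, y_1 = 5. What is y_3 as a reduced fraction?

F(6) = -2, F(5) = 3. y_2 = 5 - 3·(5 - 6)/(3 - (-2)) = 28/5.
F(5) = 3, F(28/5) = 6/25. y_3 = (28/5) - (6/25)·((28/5) - 5)/((6/25) - 3) = 130/23.

130/23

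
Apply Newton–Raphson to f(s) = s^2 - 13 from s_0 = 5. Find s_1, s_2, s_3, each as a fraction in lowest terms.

f'(s) = 2s.
f(5) = 12, f'(5) = 10, so s_1 = 5 - 12/10 = 19/5.
f(19/5) = 36/25, f'(19/5) = 38/5, so s_2 = (19/5) - (36/25)/(38/5) = 343/95.
f(343/95) = 324/9025, f'(343/95) = 686/95, so s_3 = (343/95) - (324/9025)/(686/95) = 117487/32585.

s_1 = 19/5, s_2 = 343/95, s_3 = 117487/32585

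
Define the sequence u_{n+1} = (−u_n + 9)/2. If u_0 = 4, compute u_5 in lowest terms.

95/32

u_1 = (−4 + 9)/2 = 5/2.
u_2 = (−(5/2) + 9)/2 = 13/4.
u_3 = (−(13/4) + 9)/2 = 23/8.
u_4 = (−(23/8) + 9)/2 = 49/16.
u_5 = (−(49/16) + 9)/2 = 95/32.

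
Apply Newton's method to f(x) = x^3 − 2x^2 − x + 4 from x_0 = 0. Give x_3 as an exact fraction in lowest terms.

f'(x) = 3x^2 − 4x − 1.
f(0) = 4, f'(0) = −1, so x_1 = 0 − 4/(−1) = 4.
f(4) = 32, f'(4) = 31, so x_2 = 4 − 32/31 = 92/31.
f(92/31) = 284672/29791, f'(92/31) = 13023/961, so x_3 = (92/31) − (284672/29791)/(13023/961) = 913444/403713.

913444/403713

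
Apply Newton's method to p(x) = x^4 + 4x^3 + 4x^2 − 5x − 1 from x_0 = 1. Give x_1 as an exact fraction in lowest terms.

16/19

p'(x) = 4x^3 + 12x^2 + 8x − 5.
p(1) = 3, p'(1) = 19, so x_1 = 1 − 3/19 = 16/19.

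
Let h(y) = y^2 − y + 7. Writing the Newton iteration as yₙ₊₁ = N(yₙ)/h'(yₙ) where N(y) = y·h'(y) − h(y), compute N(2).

−3

h'(y) = 2y − 1.
N(y) = y·h'(y) − h(y) = y·(2y − 1) − (y^2 − y + 7) = y^2 − 7.
N(2) = −3.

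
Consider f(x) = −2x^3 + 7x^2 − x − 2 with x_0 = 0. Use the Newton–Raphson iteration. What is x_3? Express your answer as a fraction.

f'(x) = −6x^2 + 14x − 1.
f(0) = −2, f'(0) = −1, so x_1 = 0 − (−2)/(−1) = −2.
f(−2) = 44, f'(−2) = −53, so x_2 = (−2) − 44/(−53) = −62/53.
f(−62/53) = 1779184/148877, f'(−62/53) = −71877/2809, so x_3 = (−62/53) − (1779184/148877)/(−71877/2809) = −2677190/3809481.

−2677190/3809481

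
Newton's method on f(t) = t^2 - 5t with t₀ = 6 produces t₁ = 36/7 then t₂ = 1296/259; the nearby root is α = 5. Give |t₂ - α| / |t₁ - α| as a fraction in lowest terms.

1/37

t₁ - α = 36/7 - 5 = 1/7, so |t₁ - α| = 1/7.
t₂ - α = 1296/259 - 5 = 1/259, so |t₂ - α| = 1/259.
Ratio = (1/259) / (1/7) = 1/37.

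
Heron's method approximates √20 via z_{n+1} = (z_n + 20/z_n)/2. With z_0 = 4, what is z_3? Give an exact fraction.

z_1 = (4 + 20/4)/2 = 9/2.
z_2 = (9/2 + 20/(9/2))/2 = 161/36.
z_3 = (161/36 + 20/(161/36))/2 = 51841/11592.

51841/11592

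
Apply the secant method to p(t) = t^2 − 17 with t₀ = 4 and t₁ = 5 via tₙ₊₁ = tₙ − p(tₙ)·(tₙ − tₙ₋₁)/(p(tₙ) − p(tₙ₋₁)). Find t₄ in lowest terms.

p(4) = −1, p(5) = 8. t₂ = 5 − 8·(5 − 4)/(8 − (−1)) = 37/9.
p(5) = 8, p(37/9) = −8/81. t₃ = (37/9) − (−8/81)·((37/9) − 5)/((−8/81) − 8) = 169/41.
p(37/9) = −8/81, p(169/41) = −16/1681. t₄ = (169/41) − (−16/1681)·((169/41) − (37/9))/((−16/1681) − (−8/81)) = 6263/1519.

6263/1519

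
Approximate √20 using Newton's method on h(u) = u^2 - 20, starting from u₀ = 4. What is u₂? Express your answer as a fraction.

161/36

h'(u) = 2u.
h(4) = -4, h'(4) = 8, so u₁ = 4 - (-4)/8 = 9/2.
h(9/2) = 1/4, h'(9/2) = 9, so u₂ = (9/2) - (1/4)/9 = 161/36.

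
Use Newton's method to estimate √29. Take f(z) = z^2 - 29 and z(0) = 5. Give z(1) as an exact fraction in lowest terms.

27/5

f'(z) = 2z.
f(5) = -4, f'(5) = 10, so z(1) = 5 - (-4)/10 = 27/5.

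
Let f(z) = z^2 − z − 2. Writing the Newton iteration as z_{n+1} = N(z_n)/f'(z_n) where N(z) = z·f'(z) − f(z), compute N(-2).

f'(z) = 2z − 1.
N(z) = z·f'(z) − f(z) = z·(2z − 1) − (z^2 − z − 2) = z^2 + 2.
N(-2) = 6.

6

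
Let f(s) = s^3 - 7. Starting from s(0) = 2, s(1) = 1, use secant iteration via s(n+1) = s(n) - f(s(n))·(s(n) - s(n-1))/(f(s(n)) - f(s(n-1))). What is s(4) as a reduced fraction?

10814185/5656543

f(2) = 1, f(1) = -6. s(2) = 1 - (-6)·(1 - 2)/((-6) - 1) = 13/7.
f(1) = -6, f(13/7) = -204/343. s(3) = (13/7) - (-204/343)·((13/7) - 1)/((-204/343) - (-6)) = 201/103.
f(13/7) = -204/343, f(201/103) = 471512/1092727. s(4) = (201/103) - (471512/1092727)·((201/103) - (13/7))/((471512/1092727) - (-204/343)) = 10814185/5656543.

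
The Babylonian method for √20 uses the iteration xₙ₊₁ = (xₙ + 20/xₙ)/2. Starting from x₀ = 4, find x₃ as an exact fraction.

x₁ = (4 + 20/4)/2 = 9/2.
x₂ = (9/2 + 20/(9/2))/2 = 161/36.
x₃ = (161/36 + 20/(161/36))/2 = 51841/11592.

51841/11592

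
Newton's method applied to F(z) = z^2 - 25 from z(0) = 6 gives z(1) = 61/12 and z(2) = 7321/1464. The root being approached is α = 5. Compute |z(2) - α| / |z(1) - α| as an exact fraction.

1/122

z(1) - α = 61/12 - 5 = 1/12, so |z(1) - α| = 1/12.
z(2) - α = 7321/1464 - 5 = 1/1464, so |z(2) - α| = 1/1464.
Ratio = (1/1464) / (1/12) = 1/122.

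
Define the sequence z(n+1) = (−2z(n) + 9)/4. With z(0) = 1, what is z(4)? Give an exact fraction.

47/32

z(1) = (−2·1 + 9)/4 = 7/4.
z(2) = (−2·(7/4) + 9)/4 = 11/8.
z(3) = (−2·(11/8) + 9)/4 = 25/16.
z(4) = (−2·(25/16) + 9)/4 = 47/32.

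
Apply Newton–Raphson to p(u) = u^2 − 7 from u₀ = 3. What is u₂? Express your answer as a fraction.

127/48

p'(u) = 2u.
p(3) = 2, p'(3) = 6, so u₁ = 3 − 2/6 = 8/3.
p(8/3) = 1/9, p'(8/3) = 16/3, so u₂ = (8/3) − (1/9)/(16/3) = 127/48.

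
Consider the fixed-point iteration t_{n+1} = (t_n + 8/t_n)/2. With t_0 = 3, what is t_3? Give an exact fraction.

665857/235416

t_1 = (3 + 8/3)/2 = 17/6.
t_2 = (17/6 + 8/(17/6))/2 = 577/204.
t_3 = (577/204 + 8/(577/204))/2 = 665857/235416.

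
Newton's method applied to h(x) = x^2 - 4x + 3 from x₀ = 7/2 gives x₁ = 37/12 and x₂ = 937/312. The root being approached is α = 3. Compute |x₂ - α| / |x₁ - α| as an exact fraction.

1/26

x₁ - α = 37/12 - 3 = 1/12, so |x₁ - α| = 1/12.
x₂ - α = 937/312 - 3 = 1/312, so |x₂ - α| = 1/312.
Ratio = (1/312) / (1/12) = 1/26.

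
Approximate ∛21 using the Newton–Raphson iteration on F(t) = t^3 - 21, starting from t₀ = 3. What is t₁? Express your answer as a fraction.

F'(t) = 3t^2.
F(3) = 6, F'(3) = 27, so t₁ = 3 - 6/27 = 25/9.

25/9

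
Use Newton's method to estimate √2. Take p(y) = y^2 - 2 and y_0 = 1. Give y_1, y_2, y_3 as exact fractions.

p'(y) = 2y.
p(1) = -1, p'(1) = 2, so y_1 = 1 - (-1)/2 = 3/2.
p(3/2) = 1/4, p'(3/2) = 3, so y_2 = (3/2) - (1/4)/3 = 17/12.
p(17/12) = 1/144, p'(17/12) = 17/6, so y_3 = (17/12) - (1/144)/(17/6) = 577/408.

y_1 = 3/2, y_2 = 17/12, y_3 = 577/408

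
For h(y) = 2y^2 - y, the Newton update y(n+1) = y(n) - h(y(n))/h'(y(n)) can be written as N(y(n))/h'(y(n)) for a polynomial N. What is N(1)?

h'(y) = 4y - 1.
N(y) = y·h'(y) - h(y) = y·(4y - 1) - (2y^2 - y) = 2y^2.
N(1) = 2.

2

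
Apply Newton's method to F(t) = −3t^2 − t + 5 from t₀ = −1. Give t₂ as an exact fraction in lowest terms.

−317/215

F'(t) = −6t − 1.
F(−1) = 3, F'(−1) = 5, so t₁ = (−1) − 3/5 = −8/5.
F(−8/5) = −27/25, F'(−8/5) = 43/5, so t₂ = (−8/5) − (−27/25)/(43/5) = −317/215.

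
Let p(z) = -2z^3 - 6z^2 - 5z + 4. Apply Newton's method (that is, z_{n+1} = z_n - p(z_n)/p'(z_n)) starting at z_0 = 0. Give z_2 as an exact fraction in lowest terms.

p'(z) = -6z^2 - 12z - 5.
p(0) = 4, p'(0) = -5, so z_1 = 0 - 4/(-5) = 4/5.
p(4/5) = -608/125, p'(4/5) = -461/25, so z_2 = (4/5) - (-608/125)/(-461/25) = 1236/2305.

1236/2305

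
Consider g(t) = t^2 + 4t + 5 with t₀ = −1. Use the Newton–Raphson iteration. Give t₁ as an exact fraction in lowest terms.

−2

g'(t) = 2t + 4.
g(−1) = 2, g'(−1) = 2, so t₁ = (−1) − 2/2 = −2.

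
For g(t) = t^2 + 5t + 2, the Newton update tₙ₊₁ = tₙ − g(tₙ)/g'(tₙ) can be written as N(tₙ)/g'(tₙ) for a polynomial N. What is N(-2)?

g'(t) = 2t + 5.
N(t) = t·g'(t) − g(t) = t·(2t + 5) − (t^2 + 5t + 2) = t^2 − 2.
N(-2) = 2.

2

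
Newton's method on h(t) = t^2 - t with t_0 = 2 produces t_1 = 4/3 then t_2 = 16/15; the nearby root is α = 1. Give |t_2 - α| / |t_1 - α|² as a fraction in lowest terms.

t_1 - α = 4/3 - 1 = 1/3, so |t_1 - α| = 1/3.
t_2 - α = 16/15 - 1 = 1/15, so |t_2 - α| = 1/15.
|t_1 - α|² = 1/9.
Ratio = (1/15) / (1/9) = 3/5.

3/5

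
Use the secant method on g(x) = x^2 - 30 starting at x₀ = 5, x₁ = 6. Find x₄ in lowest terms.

2766/505

g(5) = -5, g(6) = 6. x₂ = 6 - 6·(6 - 5)/(6 - (-5)) = 60/11.
g(6) = 6, g(60/11) = -30/121. x₃ = (60/11) - (-30/121)·((60/11) - 6)/((-30/121) - 6) = 115/21.
g(60/11) = -30/121, g(115/21) = -5/441. x₄ = (115/21) - (-5/441)·((115/21) - (60/11))/((-5/441) - (-30/121)) = 2766/505.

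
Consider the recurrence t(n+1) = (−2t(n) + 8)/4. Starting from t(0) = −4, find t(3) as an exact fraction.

2

t(1) = (−2·(−4) + 8)/4 = 4.
t(2) = (−2·4 + 8)/4 = 0.
t(3) = (−2·0 + 8)/4 = 2.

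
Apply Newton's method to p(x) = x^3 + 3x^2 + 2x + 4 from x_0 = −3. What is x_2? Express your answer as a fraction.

−33193/11869

p'(x) = 3x^2 + 6x + 2.
p(−3) = −2, p'(−3) = 11, so x_1 = (−3) − (−2)/11 = −31/11.
p(−31/11) = −256/1331, p'(−31/11) = 1079/121, so x_2 = (−31/11) − (−256/1331)/(1079/121) = −33193/11869.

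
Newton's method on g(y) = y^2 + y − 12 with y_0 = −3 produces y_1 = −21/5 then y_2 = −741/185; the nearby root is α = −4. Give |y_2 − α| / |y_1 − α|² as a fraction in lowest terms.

y_1 − α = −21/5 − (−4) = −21/5 + 4 = −1/5, so |y_1 − α| = 1/5.
y_2 − α = −741/185 − (−4) = −741/185 + 4 = −1/185, so |y_2 − α| = 1/185.
|y_1 − α|² = 1/25.
Ratio = (1/185) / (1/25) = 5/37.

5/37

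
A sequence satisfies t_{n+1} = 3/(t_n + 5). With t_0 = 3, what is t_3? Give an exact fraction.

129/239

t_1 = 3/(3 + 5) = 3/8.
t_2 = 3/(3/8 + 5) = 24/43.
t_3 = 3/(24/43 + 5) = 129/239.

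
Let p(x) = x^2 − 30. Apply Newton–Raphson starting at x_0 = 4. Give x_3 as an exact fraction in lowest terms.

p'(x) = 2x.
p(4) = −14, p'(4) = 8, so x_1 = 4 − (−14)/8 = 23/4.
p(23/4) = 49/16, p'(23/4) = 23/2, so x_2 = (23/4) − (49/16)/(23/2) = 1009/184.
p(1009/184) = 2401/33856, p'(1009/184) = 1009/92, so x_3 = (1009/184) − (2401/33856)/(1009/92) = 2033761/371312.

2033761/371312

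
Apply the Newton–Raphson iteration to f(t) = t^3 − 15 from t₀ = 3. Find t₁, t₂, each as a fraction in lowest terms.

f'(t) = 3t^2.
f(3) = 12, f'(3) = 27, so t₁ = 3 − 12/27 = 23/9.
f(23/9) = 1232/729, f'(23/9) = 529/27, so t₂ = (23/9) − (1232/729)/(529/27) = 35269/14283.

t₁ = 23/9, t₂ = 35269/14283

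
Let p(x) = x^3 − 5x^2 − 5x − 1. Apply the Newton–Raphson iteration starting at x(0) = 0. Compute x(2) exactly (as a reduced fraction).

−49/180

p'(x) = 3x^2 − 10x − 5.
p(0) = −1, p'(0) = −5, so x(1) = 0 − (−1)/(−5) = −1/5.
p(−1/5) = −26/125, p'(−1/5) = −72/25, so x(2) = (−1/5) − (−26/125)/(−72/25) = −49/180.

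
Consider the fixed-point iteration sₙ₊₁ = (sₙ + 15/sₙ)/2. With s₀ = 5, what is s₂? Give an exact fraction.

31/8

s₁ = (5 + 15/5)/2 = 4.
s₂ = (4 + 15/4)/2 = 31/8.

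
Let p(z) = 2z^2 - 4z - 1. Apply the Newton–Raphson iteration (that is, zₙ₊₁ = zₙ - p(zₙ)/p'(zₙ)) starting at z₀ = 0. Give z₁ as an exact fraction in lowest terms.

p'(z) = 4z - 4.
p(0) = -1, p'(0) = -4, so z₁ = 0 - (-1)/(-4) = -1/4.

-1/4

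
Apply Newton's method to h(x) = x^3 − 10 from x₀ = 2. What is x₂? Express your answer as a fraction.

3277/1521

h'(x) = 3x^2.
h(2) = −2, h'(2) = 12, so x₁ = 2 − (−2)/12 = 13/6.
h(13/6) = 37/216, h'(13/6) = 169/12, so x₂ = (13/6) − (37/216)/(169/12) = 3277/1521.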